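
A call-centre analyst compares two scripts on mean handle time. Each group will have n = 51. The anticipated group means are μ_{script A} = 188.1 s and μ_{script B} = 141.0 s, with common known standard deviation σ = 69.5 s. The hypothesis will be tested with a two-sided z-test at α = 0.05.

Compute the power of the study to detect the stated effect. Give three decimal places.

Standardized effect: d = |μ_{script A} − μ_{script B}| / σ = |188.1 − 141.0| / 69.5 = 0.6777
Noncentrality parameter: δ = d·√(n/2) = 0.6777 × √(51/2) = 3.4222
Two-sided α = 0.05 → critical value z_{0.025} = 1.960.
Power = Φ(δ − 1.960) + Φ(−δ − 1.960) = Φ(1.462) + Φ(-5.382) = 0.9282 + 0.0000 = 0.9282.

Power ≈ 0.928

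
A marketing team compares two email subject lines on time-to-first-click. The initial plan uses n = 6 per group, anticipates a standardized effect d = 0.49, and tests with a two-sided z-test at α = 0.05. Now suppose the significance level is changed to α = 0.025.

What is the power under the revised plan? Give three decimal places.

Power ≈ 0.083

δ = d·√(n/2) = 0.49 × √(6/2) = 0.8487 (unchanged). New critical value: z_{0.0125} = 2.241.
Revised power = Φ(δ − 2.241) + Φ(−δ − 2.241) = Φ(-1.393) + Φ(-3.090) = 0.0819 + 0.0010 = 0.0829.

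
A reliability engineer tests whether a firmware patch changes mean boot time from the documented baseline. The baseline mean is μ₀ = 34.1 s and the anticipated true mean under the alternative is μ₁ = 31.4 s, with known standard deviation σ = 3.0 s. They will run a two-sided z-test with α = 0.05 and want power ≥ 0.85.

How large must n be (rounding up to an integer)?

n = 12

Standardized effect: d = |μ₁ − μ₀| / σ = |31.4 − 34.1| / 3.0 = 0.9000
Set Φ(δ − 1.960) = 0.85; then δ − 1.960 = Φ⁻¹(0.85) = 1.036, giving δ = 2.996.
(For δ > 0 the lower-tail rejection region contributes negligibly to power, so the one-term inversion is standard.)
δ = d·√n ⇒ n = (δ/d)² = (2.996 / 0.9000)² = 11.08.
Round up to the next whole unit.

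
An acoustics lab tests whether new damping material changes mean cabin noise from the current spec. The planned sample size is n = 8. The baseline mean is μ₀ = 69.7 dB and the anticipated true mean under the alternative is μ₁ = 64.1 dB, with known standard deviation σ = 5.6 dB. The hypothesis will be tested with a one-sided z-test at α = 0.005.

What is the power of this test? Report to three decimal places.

Standardized effect: d = |μ₁ − μ₀| / σ = |64.1 − 69.7| / 5.6 = 1.0000
Noncentrality parameter: δ = d·√n = 1.0000 × √8 = 2.8284
Critical value for a one-sided test at α = 0.005: z_α = 2.576.
Power = P(Z > 2.576 − δ) = Φ(0.253) = 0.5997.

Power ≈ 0.600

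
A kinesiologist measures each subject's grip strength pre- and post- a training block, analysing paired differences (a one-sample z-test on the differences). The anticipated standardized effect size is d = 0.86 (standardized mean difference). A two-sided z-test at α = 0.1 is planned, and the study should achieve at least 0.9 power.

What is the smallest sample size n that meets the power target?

n = 12

For power 0.9 need Φ(δ − z_{0.05}) = 0.9, so δ = z_{0.05} + z_{0.10} = 1.645 + 1.282 = 2.926.
(For δ > 0 the lower-tail rejection region contributes negligibly to power, so the one-term inversion is standard.)
δ = d·√n ⇒ n = (δ/d)² = (2.926 / 0.86)² = 11.58.
Round up to the next whole unit.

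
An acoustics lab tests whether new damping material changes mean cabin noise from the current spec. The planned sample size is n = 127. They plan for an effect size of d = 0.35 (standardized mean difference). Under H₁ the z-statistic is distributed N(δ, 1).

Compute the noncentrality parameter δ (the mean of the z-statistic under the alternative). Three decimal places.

The noncentrality parameter scales effect size by the design's sample-size factor: δ = d·√n = 0.35 × √127 = 3.9443

δ ≈ 3.944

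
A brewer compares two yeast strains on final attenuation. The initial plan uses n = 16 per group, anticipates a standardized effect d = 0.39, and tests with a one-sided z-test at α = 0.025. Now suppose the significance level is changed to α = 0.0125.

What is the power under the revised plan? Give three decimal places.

δ = d·√(n/2) = 0.39 × √(16/2) = 1.1031 (unchanged). New critical value: z_{0.0125} = 2.241.
Revised power = P(Z > 2.241 − δ) = Φ(-1.138) = 0.1275.

Power ≈ 0.127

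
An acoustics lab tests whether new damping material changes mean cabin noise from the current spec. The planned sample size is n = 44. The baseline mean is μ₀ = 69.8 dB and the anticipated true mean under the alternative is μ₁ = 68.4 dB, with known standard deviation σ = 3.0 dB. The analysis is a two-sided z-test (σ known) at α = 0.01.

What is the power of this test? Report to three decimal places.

Power ≈ 0.698

Standardized effect: d = |μ₁ − μ₀| / σ = |68.4 − 69.8| / 3.0 = 0.4667
Noncentrality parameter: δ = d·√n = 0.4667 × √44 = 3.0955
Critical value for a two-sided test at α = 0.01: z_{α/2} = 2.576.
Power = Φ(δ − 2.576) + Φ(−δ − 2.576) = Φ(0.520) + Φ(-5.671) = 0.6984 + 0.0000 = 0.6984.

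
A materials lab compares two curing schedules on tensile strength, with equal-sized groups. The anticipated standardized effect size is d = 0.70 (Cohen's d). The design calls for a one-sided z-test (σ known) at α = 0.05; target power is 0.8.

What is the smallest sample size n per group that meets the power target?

Set Φ(δ − 1.645) = 0.8; then δ − 1.645 = Φ⁻¹(0.8) = 0.842, giving δ = 2.486.
δ = d·√(n/2) ⇒ n = 2(δ/d)² = 2 × (2.486 / 0.70)² = 25.23.
Rounding up, n = 26 per group.

n = 26 per group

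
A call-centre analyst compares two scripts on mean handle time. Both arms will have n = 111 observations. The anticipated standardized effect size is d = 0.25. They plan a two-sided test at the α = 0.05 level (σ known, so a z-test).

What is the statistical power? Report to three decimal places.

Noncentrality parameter: δ = d·√(n/2) = 0.25 × √(111/2) = 1.8625
Two-sided α = 0.05 → critical value z_{0.025} = 1.960.
Power = Φ(δ − 1.960) + Φ(−δ − 1.960) = Φ(-0.098) + Φ(-3.822) = 0.4612 + 0.0001 = 0.4612.

Power ≈ 0.461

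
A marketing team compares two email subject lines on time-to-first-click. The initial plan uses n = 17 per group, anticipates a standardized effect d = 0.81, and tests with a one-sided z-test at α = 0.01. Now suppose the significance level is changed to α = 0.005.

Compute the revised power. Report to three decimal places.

δ = d·√(n/2) = 0.81 × √(17/2) = 2.3615 (unchanged). New critical value: z_{0.005} = 2.576.
Revised power = P(Z > 2.576 − δ) = Φ(-0.214) = 0.4152.

Power ≈ 0.415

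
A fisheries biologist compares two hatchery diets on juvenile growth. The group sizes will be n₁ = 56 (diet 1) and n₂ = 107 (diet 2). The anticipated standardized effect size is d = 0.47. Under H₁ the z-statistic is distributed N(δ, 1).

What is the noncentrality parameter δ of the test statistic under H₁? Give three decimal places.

δ ≈ 2.850

The noncentrality parameter scales effect size by the design's sample-size factor: δ = d / √(1/n₁ + 1/n₂) = 0.47 / √(1/56 + 1/107) = 2.8496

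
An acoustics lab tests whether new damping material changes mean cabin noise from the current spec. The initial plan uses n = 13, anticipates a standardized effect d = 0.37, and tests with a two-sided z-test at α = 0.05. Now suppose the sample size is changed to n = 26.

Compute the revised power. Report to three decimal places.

Power ≈ 0.471

With n = 26: δ = d·√n = 0.37 × √26 = 1.8866. Critical value z_{0.025} = 1.960.
Revised power = Φ(δ − 1.960) + Φ(−δ − 1.960) = Φ(-0.073) + Φ(-3.847) = 0.4708 + 0.0001 = 0.4708.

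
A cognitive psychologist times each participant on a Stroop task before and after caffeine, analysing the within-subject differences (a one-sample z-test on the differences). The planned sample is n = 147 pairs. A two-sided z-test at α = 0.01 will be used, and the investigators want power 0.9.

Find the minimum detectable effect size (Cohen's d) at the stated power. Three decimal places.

Need Φ(δ − 2.576) = 0.9, so δ = 2.576 + 1.282 = 3.857.
(Lower-tail contribution to power is negligible for δ > 0.)
δ = d·√n ⇒ d = δ/√n = 3.857/√147 = 0.3182.

d ≈ 0.318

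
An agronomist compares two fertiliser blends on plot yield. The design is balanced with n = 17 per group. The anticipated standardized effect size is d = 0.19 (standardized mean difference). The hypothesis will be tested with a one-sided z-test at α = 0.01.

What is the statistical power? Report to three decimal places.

Power ≈ 0.038

Noncentrality parameter: δ = d·√(n/2) = 0.19 × √(17/2) = 0.5539
One-sided α = 0.01 → critical value z_{0.01} = 2.326.
Power = P(Z > 2.326 − δ) = Φ(-1.772) = 0.0382.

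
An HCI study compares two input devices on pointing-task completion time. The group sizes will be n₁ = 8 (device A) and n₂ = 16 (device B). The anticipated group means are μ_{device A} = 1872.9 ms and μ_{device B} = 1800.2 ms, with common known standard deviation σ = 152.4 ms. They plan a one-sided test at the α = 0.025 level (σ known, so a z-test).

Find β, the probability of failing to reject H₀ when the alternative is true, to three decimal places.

Standardized effect: d = |μ_{device A} − μ_{device B}| / σ = |1872.9 − 1800.2| / 152.4 = 0.4770
Noncentrality parameter: δ = d / √(1/n₁ + 1/n₂) = 0.4770 / √(1/8 + 1/16) = 1.1017
Critical value for a one-sided test at α = 0.025: z_α = 1.960.
Power = P(Z > 1.960 − δ) = Φ(-0.858) = 0.1954.
Type II error: β = 1 − power = 1 − 0.1954 = 0.8046.

β ≈ 0.805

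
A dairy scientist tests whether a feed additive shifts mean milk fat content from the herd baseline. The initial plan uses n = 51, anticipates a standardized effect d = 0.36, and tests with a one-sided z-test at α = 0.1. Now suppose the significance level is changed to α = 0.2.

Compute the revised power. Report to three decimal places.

δ = d·√n = 0.36 × √51 = 2.5709 (unchanged). New critical value: z_{0.2} = 0.842.
Revised power = Φ(δ − 0.842) = Φ(1.729) = 0.9581.

Power ≈ 0.958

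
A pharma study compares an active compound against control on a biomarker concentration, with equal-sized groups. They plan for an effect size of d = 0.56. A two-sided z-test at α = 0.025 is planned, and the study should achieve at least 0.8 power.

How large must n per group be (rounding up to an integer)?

n = 61 per group

For power 0.8 need Φ(δ − z_{0.0125}) = 0.8, so δ = z_{0.0125} + z_{0.20} = 2.241 + 0.842 = 3.083.
(For δ > 0 the lower-tail rejection region contributes negligibly to power, so the one-term inversion is standard.)
δ = d·√(n/2) ⇒ n = 2(δ/d)² = 2 × (3.083 / 0.56)² = 60.62.
Round up to the next whole unit.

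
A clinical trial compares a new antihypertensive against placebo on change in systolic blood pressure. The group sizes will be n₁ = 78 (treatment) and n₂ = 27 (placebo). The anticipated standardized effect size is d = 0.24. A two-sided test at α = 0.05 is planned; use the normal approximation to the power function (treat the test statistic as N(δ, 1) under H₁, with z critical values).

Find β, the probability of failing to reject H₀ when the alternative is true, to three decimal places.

Noncentrality parameter: δ = d / √(1/n₁ + 1/n₂) = 0.24 / √(1/78 + 1/27) = 1.0748
Two-sided α = 0.05 → critical value z_{0.025} = 1.960.
Power = Φ(δ − 1.960) + Φ(−δ − 1.960) = Φ(-0.885) + Φ(-3.035) = 0.1880 + 0.0012 = 0.1892.
Type II error: β = 1 − power = 1 − 0.1892 = 0.8108.

β ≈ 0.811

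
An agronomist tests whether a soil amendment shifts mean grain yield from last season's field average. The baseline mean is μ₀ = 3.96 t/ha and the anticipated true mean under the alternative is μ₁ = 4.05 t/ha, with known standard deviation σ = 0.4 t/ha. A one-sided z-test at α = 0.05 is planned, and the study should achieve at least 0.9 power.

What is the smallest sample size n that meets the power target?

Standardized effect: d = |μ₁ − μ₀| / σ = |4.05 − 3.96| / 0.4 = 0.2250
For power 0.9 need Φ(δ − z_{0.05}) = 0.9, so δ = z_{0.05} + z_{0.10} = 1.645 + 1.282 = 2.926.
δ = d·√n ⇒ n = (δ/d)² = (2.926 / 0.2250)² = 169.16.
Rounding up, n = 170.

n = 170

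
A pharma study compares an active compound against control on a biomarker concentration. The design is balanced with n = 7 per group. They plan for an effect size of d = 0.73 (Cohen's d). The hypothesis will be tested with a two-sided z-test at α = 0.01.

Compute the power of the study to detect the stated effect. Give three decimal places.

Power ≈ 0.113

Noncentrality parameter: δ = d·√(n/2) = 0.73 × √(7/2) = 1.3657
Critical value for a two-sided test at α = 0.01: z_{α/2} = 2.576.
Power = Φ(δ − 2.576) + Φ(−δ − 2.576) = Φ(-1.210) + Φ(-3.942) = 0.1131 + 0.0000 = 0.1132.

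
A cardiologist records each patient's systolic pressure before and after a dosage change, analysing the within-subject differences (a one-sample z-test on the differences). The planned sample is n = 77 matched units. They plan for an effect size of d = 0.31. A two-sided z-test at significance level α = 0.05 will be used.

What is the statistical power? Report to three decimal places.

Power ≈ 0.776

Noncentrality parameter: δ = d·√n = 0.31 × √77 = 2.7202
Critical value for a two-sided test at α = 0.05: z_{α/2} = 1.960.
Power = Φ(δ − 1.960) + Φ(−δ − 1.960) = Φ(0.760) + Φ(-4.680) = 0.7765 + 0.0000 = 0.7765.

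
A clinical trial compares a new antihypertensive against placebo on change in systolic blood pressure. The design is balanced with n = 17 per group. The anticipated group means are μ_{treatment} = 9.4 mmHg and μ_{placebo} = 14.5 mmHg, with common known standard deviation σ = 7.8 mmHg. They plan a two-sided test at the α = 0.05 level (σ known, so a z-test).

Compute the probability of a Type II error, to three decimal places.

β ≈ 0.521

Standardized effect: d = |μ_{treatment} − μ_{placebo}| / σ = |9.4 − 14.5| / 7.8 = 0.6538
Noncentrality parameter: δ = d·√(n/2) = 0.6538 × √(17/2) = 1.9063
Critical value for a two-sided test at α = 0.05: z_{α/2} = 1.960.
Power = Φ(δ − 1.960) + Φ(−δ − 1.960) = Φ(-0.054) + Φ(-3.866) = 0.4786 + 0.0001 = 0.4786.
Type II error: β = 1 − power = 1 − 0.4786 = 0.5214.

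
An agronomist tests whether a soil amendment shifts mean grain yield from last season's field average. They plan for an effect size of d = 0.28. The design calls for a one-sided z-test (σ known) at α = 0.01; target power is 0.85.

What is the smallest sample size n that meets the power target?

n = 145

For power 0.85 need Φ(δ − z_{0.01}) = 0.85, so δ = z_{0.01} + z_{0.15} = 2.326 + 1.036 = 3.363.
δ = d·√n ⇒ n = (δ/d)² = (3.363 / 0.28)² = 144.24.
Rounding up, n = 145.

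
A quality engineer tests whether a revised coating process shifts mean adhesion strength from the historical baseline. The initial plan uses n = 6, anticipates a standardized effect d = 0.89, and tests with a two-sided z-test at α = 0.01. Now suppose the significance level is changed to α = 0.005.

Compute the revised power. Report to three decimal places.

δ = d·√n = 0.89 × √6 = 2.1800 (unchanged). New critical value: z_{0.0025} = 2.807.
Revised power = Φ(δ − 2.807) + Φ(−δ − 2.807) = Φ(-0.627) + Φ(-4.987) = 0.2653 + 0.0000 = 0.2653.

Power ≈ 0.265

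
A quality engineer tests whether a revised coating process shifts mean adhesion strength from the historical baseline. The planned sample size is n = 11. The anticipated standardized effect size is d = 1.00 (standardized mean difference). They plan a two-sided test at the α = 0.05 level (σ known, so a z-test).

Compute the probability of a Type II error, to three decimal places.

β ≈ 0.087

Noncentrality parameter: δ = d·√n = 1.00 × √11 = 3.3166
Critical value for a two-sided test at α = 0.05: z_{α/2} = 1.960.
Power = Φ(δ − 1.960) + Φ(−δ − 1.960) = Φ(1.357) + Φ(-5.277) = 0.9126 + 0.0000 = 0.9126.
Type II error: β = 1 − power = 1 − 0.9126 = 0.0874.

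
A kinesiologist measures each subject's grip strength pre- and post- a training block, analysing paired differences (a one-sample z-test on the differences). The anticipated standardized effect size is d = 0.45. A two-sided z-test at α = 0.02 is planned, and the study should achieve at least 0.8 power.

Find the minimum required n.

n = 50

For power 0.8 need Φ(δ − z_{0.01}) = 0.8, so δ = z_{0.01} + z_{0.20} = 2.326 + 0.842 = 3.168.
(For δ > 0 the lower-tail rejection region contributes negligibly to power, so the one-term inversion is standard.)
δ = d·√n ⇒ n = (δ/d)² = (3.168 / 0.45)² = 49.56.
Rounding up, n = 50.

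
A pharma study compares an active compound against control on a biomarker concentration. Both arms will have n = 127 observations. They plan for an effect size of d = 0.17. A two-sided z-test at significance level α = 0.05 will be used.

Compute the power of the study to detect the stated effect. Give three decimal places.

Power ≈ 0.273

Noncentrality parameter: δ = d·√(n/2) = 0.17 × √(127/2) = 1.3547
Critical value for a two-sided test at α = 0.05: z_{α/2} = 1.960.
Power = Φ(δ − 1.960) + Φ(−δ − 1.960) = Φ(-0.605) + Φ(-3.315) = 0.2725 + 0.0005 = 0.2730.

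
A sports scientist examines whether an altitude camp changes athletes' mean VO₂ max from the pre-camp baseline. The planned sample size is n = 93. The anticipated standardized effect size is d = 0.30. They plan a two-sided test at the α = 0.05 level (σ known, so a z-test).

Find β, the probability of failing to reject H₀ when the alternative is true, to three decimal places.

β ≈ 0.175

Noncentrality parameter: δ = d·√n = 0.30 × √93 = 2.8931
Critical value for a two-sided test at α = 0.05: z_{α/2} = 1.960.
Power = Φ(δ − 1.960) + Φ(−δ − 1.960) = Φ(0.933) + Φ(-4.853) = 0.8246 + 0.0000 = 0.8246.
Type II error: β = 1 − power = 1 − 0.8246 = 0.1754.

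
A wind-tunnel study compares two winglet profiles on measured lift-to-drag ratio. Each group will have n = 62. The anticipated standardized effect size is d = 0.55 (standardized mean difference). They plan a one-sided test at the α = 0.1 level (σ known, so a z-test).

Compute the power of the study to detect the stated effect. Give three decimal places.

Power ≈ 0.963

Noncentrality parameter: δ = d·√(n/2) = 0.55 × √(62/2) = 3.0623
One-sided α = 0.1 → critical value z_{0.1} = 1.282.
Power = Φ(δ − 1.282) = Φ(1.781) = 0.9625.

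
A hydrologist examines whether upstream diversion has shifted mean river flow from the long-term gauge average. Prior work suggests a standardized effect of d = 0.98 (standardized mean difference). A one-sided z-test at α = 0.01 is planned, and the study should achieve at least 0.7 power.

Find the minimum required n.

n = 9

For power 0.7 need Φ(δ − z_{0.01}) = 0.7, so δ = z_{0.01} + z_{0.30} = 2.326 + 0.524 = 2.851.
δ = d·√n ⇒ n = (δ/d)² = (2.851 / 0.98)² = 8.46.
Rounding up, n = 9.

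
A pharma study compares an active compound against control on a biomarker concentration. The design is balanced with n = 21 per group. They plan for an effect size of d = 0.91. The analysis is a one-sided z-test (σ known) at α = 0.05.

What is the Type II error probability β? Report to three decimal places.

β ≈ 0.096

Noncentrality parameter: δ = d·√(n/2) = 0.91 × √(21/2) = 2.9487
Critical value for a one-sided test at α = 0.05: z_α = 1.645.
Power = Φ(δ − 1.645) = Φ(1.304) = 0.9039.
Type II error: β = 1 − power = 1 − 0.9039 = 0.0961.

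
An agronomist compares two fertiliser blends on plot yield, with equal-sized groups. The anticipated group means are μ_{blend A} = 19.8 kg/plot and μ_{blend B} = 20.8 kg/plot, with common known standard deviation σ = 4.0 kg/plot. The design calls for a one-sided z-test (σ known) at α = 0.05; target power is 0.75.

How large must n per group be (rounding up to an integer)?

Standardized effect: d = |μ_{blend A} − μ_{blend B}| / σ = |19.8 − 20.8| / 4.0 = 0.2500
For power 0.75 need Φ(δ − z_{0.05}) = 0.75, so δ = z_{0.05} + z_{0.25} = 1.645 + 0.674 = 2.319.
δ = d·√(n/2) ⇒ n = 2(δ/d)² = 2 × (2.319 / 0.2500)² = 172.14.
Rounding up, n = 173 per group.

n = 173 per group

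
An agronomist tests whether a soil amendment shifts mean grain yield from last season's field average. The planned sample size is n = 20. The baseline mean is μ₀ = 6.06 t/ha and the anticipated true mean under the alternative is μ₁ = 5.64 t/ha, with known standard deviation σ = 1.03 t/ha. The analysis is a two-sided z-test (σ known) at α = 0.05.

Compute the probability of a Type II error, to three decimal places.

Standardized effect: d = |μ₁ − μ₀| / σ = |5.64 − 6.06| / 1.03 = 0.4078
Noncentrality parameter: δ = d·√n = 0.4078 × √20 = 1.8236
Two-sided α = 0.05 → critical value z_{0.025} = 1.960.
Power = Φ(δ − 1.960) + Φ(−δ − 1.960) = Φ(-0.136) + Φ(-3.784) = 0.4458 + 0.0001 = 0.4458.
Type II error: β = 1 − power = 1 − 0.4458 = 0.5542.

β ≈ 0.554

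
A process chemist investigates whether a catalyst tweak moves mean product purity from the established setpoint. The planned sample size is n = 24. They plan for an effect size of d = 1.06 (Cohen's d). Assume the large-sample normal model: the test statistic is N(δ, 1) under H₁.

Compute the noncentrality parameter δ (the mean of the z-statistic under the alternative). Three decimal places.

δ = d·√n = 1.06 × √24 = 5.1929

δ ≈ 5.193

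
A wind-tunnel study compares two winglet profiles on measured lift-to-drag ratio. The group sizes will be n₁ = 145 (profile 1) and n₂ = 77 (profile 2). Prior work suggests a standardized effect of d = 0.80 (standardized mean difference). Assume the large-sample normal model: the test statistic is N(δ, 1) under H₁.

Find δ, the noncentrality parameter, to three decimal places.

The noncentrality parameter scales effect size by the design's sample-size factor: δ = d / √(1/n₁ + 1/n₂) = 0.80 / √(1/145 + 1/77) = 5.6734

δ ≈ 5.673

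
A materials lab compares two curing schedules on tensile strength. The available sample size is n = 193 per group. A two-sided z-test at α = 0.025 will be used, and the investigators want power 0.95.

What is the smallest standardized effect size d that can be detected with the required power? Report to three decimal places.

d ≈ 0.396

Required noncentrality: δ = z_{0.0125} + z_{0.05} = 2.241 + 1.645 = 3.886.
(Lower-tail contribution to power is negligible for δ > 0.)
δ = d·√(n/2) ⇒ d = δ/√(n/2) = 3.886/√(193/2) = 0.3956.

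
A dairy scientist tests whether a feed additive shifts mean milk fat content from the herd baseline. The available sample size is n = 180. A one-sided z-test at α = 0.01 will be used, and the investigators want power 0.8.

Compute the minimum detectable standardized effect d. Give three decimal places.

Need Φ(δ − 2.326) = 0.8, so δ = 2.326 + 0.842 = 3.168.
δ = d·√n ⇒ d = δ/√n = 3.168/√180 = 0.2361.

d ≈ 0.236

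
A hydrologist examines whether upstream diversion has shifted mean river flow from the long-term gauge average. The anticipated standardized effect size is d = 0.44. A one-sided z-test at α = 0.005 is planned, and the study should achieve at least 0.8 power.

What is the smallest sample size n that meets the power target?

n = 61

Set Φ(δ − 2.576) = 0.8; then δ − 2.576 = Φ⁻¹(0.8) = 0.842, giving δ = 3.417.
δ = d·√n ⇒ n = (δ/d)² = (3.417 / 0.44)² = 60.33.
Round up to the next whole unit.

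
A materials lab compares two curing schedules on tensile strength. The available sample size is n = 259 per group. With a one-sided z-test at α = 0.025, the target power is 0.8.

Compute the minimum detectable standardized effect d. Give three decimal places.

Need Φ(δ − 1.960) = 0.8, so δ = 1.960 + 0.842 = 2.802.
δ = d·√(n/2) ⇒ d = δ/√(n/2) = 2.802/√(259/2) = 0.2462.

d ≈ 0.246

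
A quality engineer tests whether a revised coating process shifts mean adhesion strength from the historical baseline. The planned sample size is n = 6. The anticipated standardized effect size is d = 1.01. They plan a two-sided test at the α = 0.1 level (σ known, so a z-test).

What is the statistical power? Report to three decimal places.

Noncentrality parameter: δ = d·√n = 1.01 × √6 = 2.4740
Critical value for a two-sided test at α = 0.1: z_{α/2} = 1.645.
Power = Φ(δ − 1.645) + Φ(−δ − 1.645) = Φ(0.829) + Φ(-4.119) = 0.7965 + 0.0000 = 0.7965.

Power ≈ 0.797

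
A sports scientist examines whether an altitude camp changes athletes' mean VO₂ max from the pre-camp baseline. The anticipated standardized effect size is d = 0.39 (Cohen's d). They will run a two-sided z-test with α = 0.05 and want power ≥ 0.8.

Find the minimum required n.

For power 0.8 need Φ(δ − z_{0.025}) = 0.8, so δ = z_{0.025} + z_{0.20} = 1.960 + 0.842 = 2.802.
(The Φ(−δ − z_{α/2}) term is vanishingly small for δ > 0 and is dropped in the standard sample-size formula.)
δ = d·√n ⇒ n = (δ/d)² = (2.802 / 0.39)² = 51.60.
Rounding up, n = 52.

n = 52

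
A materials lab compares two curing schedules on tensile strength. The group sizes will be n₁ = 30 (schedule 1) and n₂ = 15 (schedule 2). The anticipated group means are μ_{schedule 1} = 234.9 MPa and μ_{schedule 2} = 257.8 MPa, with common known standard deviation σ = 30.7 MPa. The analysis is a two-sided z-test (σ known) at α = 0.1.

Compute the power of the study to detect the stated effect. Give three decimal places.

Standardized effect: d = |μ_{schedule 1} − μ_{schedule 2}| / σ = |234.9 − 257.8| / 30.7 = 0.7459
Noncentrality parameter: δ = d / √(1/n₁ + 1/n₂) = 0.7459 / √(1/30 + 1/15) = 2.3588
Critical value for a two-sided test at α = 0.1: z_{α/2} = 1.645.
Power = Φ(δ − 1.645) + Φ(−δ − 1.645) = Φ(0.714) + Φ(-4.004) = 0.7624 + 0.0000 = 0.7624.

Power ≈ 0.762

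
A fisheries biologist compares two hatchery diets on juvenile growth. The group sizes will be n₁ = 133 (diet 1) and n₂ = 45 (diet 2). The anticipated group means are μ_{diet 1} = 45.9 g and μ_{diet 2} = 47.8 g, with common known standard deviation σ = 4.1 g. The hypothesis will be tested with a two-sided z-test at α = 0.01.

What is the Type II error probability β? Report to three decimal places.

Standardized effect: d = |μ_{diet 1} − μ_{diet 2}| / σ = |45.9 − 47.8| / 4.1 = 0.4634
Noncentrality parameter: δ = d / √(1/n₁ + 1/n₂) = 0.4634 / √(1/133 + 1/45) = 2.6871
Two-sided α = 0.01 → critical value z_{0.005} = 2.576.
Power = Φ(δ − 2.576) + Φ(−δ − 2.576) = Φ(0.111) + Φ(-5.263) = 0.5443 + 0.0000 = 0.5443.
Type II error: β = 1 − power = 1 − 0.5443 = 0.4557.

β ≈ 0.456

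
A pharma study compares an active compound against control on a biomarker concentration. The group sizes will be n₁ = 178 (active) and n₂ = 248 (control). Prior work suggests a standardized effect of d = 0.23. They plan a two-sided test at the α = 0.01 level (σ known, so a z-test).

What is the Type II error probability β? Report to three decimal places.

Noncentrality parameter: λ = d / √(1/n₁ + 1/n₂) = 0.23 / √(1/178 + 1/248) = 2.3413
Critical value for a two-sided test at α = 0.01: z_{α/2} = 2.576.
Power = Φ(λ − 2.576) + Φ(−λ − 2.576) = Φ(-0.235) + Φ(-4.917) = 0.4073 + 0.0000 = 0.4073.
Type II error: β = 1 − power = 1 − 0.4073 = 0.5927.

β ≈ 0.593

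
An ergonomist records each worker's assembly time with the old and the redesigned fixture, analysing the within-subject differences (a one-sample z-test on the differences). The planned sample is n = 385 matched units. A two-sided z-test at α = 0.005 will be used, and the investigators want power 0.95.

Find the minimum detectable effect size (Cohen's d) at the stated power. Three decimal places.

Need Φ(δ − 2.807) = 0.95, so δ = 2.807 + 1.645 = 4.452.
(Lower-tail contribution to power is negligible for δ > 0.)
δ = d·√n ⇒ d = δ/√n = 4.452/√385 = 0.2269.

d ≈ 0.227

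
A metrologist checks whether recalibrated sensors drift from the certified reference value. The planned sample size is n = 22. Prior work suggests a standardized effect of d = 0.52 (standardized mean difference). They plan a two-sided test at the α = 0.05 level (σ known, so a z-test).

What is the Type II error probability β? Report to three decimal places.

Noncentrality parameter: δ = d·√n = 0.52 × √22 = 2.4390
Two-sided α = 0.05 → critical value z_{0.025} = 1.960.
Power = Φ(δ − 1.960) + Φ(−δ − 1.960) = Φ(0.479) + Φ(-4.399) = 0.6840 + 0.0000 = 0.6841.
Type II error: β = 1 − power = 1 − 0.6841 = 0.3159.

β ≈ 0.316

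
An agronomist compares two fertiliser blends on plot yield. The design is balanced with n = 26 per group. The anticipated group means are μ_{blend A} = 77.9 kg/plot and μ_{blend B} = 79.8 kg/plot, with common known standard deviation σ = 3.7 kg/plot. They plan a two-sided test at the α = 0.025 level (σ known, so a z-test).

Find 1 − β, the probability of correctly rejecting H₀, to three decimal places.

Standardized effect: d = |μ_{blend A} − μ_{blend B}| / σ = |77.9 − 79.8| / 3.7 = 0.5135
Noncentrality parameter: δ = d·√(n/2) = 0.5135 × √(26/2) = 1.8515
Critical value for a two-sided test at α = 0.025: z_{α/2} = 2.241.
Power = Φ(δ − 2.241) + Φ(−δ − 2.241) = Φ(-0.390) + Φ(-4.093) = 0.3483 + 0.0000 = 0.3483.

Power ≈ 0.348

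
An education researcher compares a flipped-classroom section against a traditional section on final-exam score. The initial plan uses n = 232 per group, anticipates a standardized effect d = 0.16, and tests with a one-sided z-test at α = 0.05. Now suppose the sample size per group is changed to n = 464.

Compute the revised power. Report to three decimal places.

Power ≈ 0.786

With n = 464 per group: δ = d·√(n/2) = 0.16 × √(464/2) = 2.4370. Critical value z_{0.05} = 1.645.
Revised power = P(Z > 1.645 − δ) = Φ(0.792) = 0.7859.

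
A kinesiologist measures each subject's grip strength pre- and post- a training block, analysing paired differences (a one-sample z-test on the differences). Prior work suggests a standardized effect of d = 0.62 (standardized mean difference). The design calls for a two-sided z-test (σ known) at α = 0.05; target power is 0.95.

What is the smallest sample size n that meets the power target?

n = 34

Set Φ(δ − 1.960) = 0.95; then δ − 1.960 = Φ⁻¹(0.95) = 1.645, giving δ = 3.605.
(Ignoring the negligible lower-tail rejection probability gives the usual closed-form inversion.)
δ = d·√n ⇒ n = (δ/d)² = (3.605 / 0.62)² = 33.81.
Rounding up, n = 34.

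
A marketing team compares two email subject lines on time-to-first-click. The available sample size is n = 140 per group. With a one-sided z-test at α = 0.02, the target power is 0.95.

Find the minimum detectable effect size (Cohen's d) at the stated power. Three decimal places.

d ≈ 0.442

Need Φ(δ − 2.054) = 0.95, so δ = 2.054 + 1.645 = 3.699.
δ = d·√(n/2) ⇒ d = δ/√(n/2) = 3.699/√(140/2) = 0.4421.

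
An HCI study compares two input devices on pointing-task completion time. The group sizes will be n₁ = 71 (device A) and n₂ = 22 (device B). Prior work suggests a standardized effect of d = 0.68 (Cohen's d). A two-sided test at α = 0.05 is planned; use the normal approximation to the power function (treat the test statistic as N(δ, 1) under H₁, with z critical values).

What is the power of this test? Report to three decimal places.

Power ≈ 0.796

Noncentrality parameter: δ = d / √(1/n₁ + 1/n₂) = 0.68 / √(1/71 + 1/22) = 2.7868
Critical value for a two-sided test at α = 0.05: z_{α/2} = 1.960.
Power = Φ(δ − 1.960) + Φ(−δ − 1.960) = Φ(0.827) + Φ(-4.747) = 0.7958 + 0.0000 = 0.7958.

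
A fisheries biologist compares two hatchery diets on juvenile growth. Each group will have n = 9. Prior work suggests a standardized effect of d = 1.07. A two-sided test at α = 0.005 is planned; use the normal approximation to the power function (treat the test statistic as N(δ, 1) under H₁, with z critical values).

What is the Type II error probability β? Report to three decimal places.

Noncentrality parameter: λ = d·√(n/2) = 1.07 × √(9/2) = 2.2698
Two-sided α = 0.005 → critical value z_{0.0025} = 2.807.
Power = Φ(λ − 2.807) + Φ(−λ − 2.807) = Φ(-0.537) + Φ(-5.077) = 0.2956 + 0.0000 = 0.2956.
Type II error: β = 1 − power = 1 − 0.2956 = 0.7044.

β ≈ 0.704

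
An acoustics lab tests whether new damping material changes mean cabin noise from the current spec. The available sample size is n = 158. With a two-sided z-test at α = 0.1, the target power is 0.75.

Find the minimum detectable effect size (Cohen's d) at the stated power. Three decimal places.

d ≈ 0.185

Need Φ(δ − 1.645) = 0.75, so δ = 1.645 + 0.674 = 2.319.
(Lower-tail contribution to power is negligible for δ > 0.)
δ = d·√n ⇒ d = δ/√n = 2.319/√158 = 0.1845.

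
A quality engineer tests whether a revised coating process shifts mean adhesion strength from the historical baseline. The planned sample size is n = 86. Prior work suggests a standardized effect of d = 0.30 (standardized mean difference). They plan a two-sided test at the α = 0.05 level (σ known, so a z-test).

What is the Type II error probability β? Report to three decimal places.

Noncentrality parameter: δ = d·√n = 0.30 × √86 = 2.7821
Two-sided α = 0.05 → critical value z_{0.025} = 1.960.
Power = Φ(δ − 1.960) + Φ(−δ − 1.960) = Φ(0.822) + Φ(-4.742) = 0.7945 + 0.0000 = 0.7945.
Type II error: β = 1 − power = 1 − 0.7945 = 0.2055.

β ≈ 0.206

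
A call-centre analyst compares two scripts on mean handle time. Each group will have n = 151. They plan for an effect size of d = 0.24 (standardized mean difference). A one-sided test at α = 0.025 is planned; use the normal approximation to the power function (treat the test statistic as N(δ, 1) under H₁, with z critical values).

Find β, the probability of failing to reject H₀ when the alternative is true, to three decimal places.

β ≈ 0.450

Noncentrality parameter: δ = d·√(n/2) = 0.24 × √(151/2) = 2.0854
Critical value for a one-sided test at α = 0.025: z_α = 1.960.
Power = P(Z > 1.960 − δ) = Φ(0.125) = 0.5499.
Type II error: β = 1 − power = 1 − 0.5499 = 0.4501.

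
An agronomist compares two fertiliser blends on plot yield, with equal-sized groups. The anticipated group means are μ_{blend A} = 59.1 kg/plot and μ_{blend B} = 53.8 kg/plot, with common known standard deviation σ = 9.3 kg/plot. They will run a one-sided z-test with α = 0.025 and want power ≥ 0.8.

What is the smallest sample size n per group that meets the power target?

n = 49 per group

Standardized effect: d = |μ_{blend A} − μ_{blend B}| / σ = |59.1 − 53.8| / 9.3 = 0.5699
For power 0.8 need Φ(δ − z_{0.025}) = 0.8, so δ = z_{0.025} + z_{0.20} = 1.960 + 0.842 = 2.802.
δ = d·√(n/2) ⇒ n = 2(δ/d)² = 2 × (2.802 / 0.5699)² = 48.33.
Round up to the next whole unit.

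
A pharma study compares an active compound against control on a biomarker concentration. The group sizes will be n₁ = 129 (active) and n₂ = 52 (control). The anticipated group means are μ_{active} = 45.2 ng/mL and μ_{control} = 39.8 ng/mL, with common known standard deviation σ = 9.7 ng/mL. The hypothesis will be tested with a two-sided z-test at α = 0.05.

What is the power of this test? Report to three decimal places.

Standardized effect: d = |μ_{active} − μ_{control}| / σ = |45.2 − 39.8| / 9.7 = 0.5567
Noncentrality parameter: δ = d / √(1/n₁ + 1/n₂) = 0.5567 / √(1/129 + 1/52) = 3.3891
Critical value for a two-sided test at α = 0.05: z_{α/2} = 1.960.
Power = Φ(δ − 1.960) + Φ(−δ − 1.960) = Φ(1.429) + Φ(-5.349) = 0.9235 + 0.0000 = 0.9235.

Power ≈ 0.924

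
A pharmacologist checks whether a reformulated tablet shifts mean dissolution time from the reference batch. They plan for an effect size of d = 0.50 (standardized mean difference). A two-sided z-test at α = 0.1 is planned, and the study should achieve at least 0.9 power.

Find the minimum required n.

Set Φ(δ − 1.645) = 0.9; then δ − 1.645 = Φ⁻¹(0.9) = 1.282, giving δ = 2.926.
(For δ > 0 the lower-tail rejection region contributes negligibly to power, so the one-term inversion is standard.)
δ = d·√n ⇒ n = (δ/d)² = (2.926 / 0.50)² = 34.26.
Round up to the next whole unit.

n = 35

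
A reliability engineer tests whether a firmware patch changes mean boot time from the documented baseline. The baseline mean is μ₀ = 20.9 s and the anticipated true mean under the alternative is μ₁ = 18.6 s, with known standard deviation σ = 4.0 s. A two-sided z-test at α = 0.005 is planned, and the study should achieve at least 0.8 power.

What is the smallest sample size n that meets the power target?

n = 41

Standardized effect: d = |μ₁ − μ₀| / σ = |18.6 − 20.9| / 4.0 = 0.5750
Set Φ(δ − 2.807) = 0.8; then δ − 2.807 = Φ⁻¹(0.8) = 0.842, giving δ = 3.649.
(For δ > 0 the lower-tail rejection region contributes negligibly to power, so the one-term inversion is standard.)
δ = d·√n ⇒ n = (δ/d)² = (3.649 / 0.5750)² = 40.27.
Round up to the next whole unit.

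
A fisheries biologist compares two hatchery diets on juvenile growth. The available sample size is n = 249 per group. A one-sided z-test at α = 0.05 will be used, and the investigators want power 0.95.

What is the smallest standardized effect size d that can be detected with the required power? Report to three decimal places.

Required noncentrality: δ = z_{0.05} + z_{0.05} = 1.645 + 1.645 = 3.290.
δ = d·√(n/2) ⇒ d = δ/√(n/2) = 3.290/√(249/2) = 0.2948.

d ≈ 0.295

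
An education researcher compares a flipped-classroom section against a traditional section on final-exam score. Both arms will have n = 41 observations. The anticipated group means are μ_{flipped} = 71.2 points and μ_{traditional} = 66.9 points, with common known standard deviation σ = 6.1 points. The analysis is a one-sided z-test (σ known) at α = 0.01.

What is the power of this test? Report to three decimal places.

Power ≈ 0.807

Standardized effect: d = |μ_{flipped} − μ_{traditional}| / σ = |71.2 − 66.9| / 6.1 = 0.7049
Noncentrality parameter: δ = d·√(n/2) = 0.7049 × √(41/2) = 3.1917
One-sided α = 0.01 → critical value z_{0.01} = 2.326.
Power = P(Z > 2.326 − δ) = Φ(0.865) = 0.8066.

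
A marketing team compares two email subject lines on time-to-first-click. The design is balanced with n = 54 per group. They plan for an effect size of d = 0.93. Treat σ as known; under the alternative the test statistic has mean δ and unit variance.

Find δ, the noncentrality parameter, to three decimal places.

δ = d·√(n/2) = 0.93 × √(54/2) = 4.8324

δ ≈ 4.832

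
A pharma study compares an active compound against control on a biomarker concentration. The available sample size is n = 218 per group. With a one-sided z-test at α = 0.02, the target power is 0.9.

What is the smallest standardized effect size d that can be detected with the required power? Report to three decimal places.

Required noncentrality: δ = z_{0.02} + z_{0.10} = 2.054 + 1.282 = 3.335.
δ = d·√(n/2) ⇒ d = δ/√(n/2) = 3.335/√(218/2) = 0.3195.

d ≈ 0.319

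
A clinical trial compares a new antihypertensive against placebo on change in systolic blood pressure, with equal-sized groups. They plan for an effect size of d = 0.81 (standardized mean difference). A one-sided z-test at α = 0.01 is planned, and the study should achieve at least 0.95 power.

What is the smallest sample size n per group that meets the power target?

Set Φ(δ − 2.326) = 0.95; then δ − 2.326 = Φ⁻¹(0.95) = 1.645, giving δ = 3.971.
δ = d·√(n/2) ⇒ n = 2(δ/d)² = 2 × (3.971 / 0.81)² = 48.07.
Round up to the next whole unit.

n = 49 per group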